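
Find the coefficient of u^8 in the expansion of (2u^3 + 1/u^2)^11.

General term: C(11,j)·(2u^3)^j·(1/u^2)^(11-j), with u-exponent 3j − 2(11−j) = 5j − 22.
Set 5j − 22 = 8: j = 6.
C(11,6) = 462; 2^6 = 64; 1^5 = 1.
Coefficient = 462 · 64 · 1 = 29568.

29568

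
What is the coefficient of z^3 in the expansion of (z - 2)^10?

-15360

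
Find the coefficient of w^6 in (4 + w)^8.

The general term is C(8,j)·(4)^j·(w)^(8-j); the w^6 term has j = 2.
C(8,2) = 28.
Coefficient = C(8,2) · 4^2 = 28 · 16 = 448.

448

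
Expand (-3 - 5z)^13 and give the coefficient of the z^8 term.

The general term is C(13,j)·(-3)^j·(-5z)^(13-j); the z^8 term has j = 5.
C(13,5) = 1287.
Coefficient = C(13,5) · (-3)^5 · (-5)^8 = 1287 · (-243) · 390625 = -122164453125.

-122164453125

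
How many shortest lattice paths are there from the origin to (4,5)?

126

Each path is a sequence of 9 steps with 4 rights: C(9,4) = 126.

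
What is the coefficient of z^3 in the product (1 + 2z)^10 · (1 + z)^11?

Coefficient of z^3 = Σ_{j} C(10,j)·2^j·C(11,3-j)·1^(3-j) for j from 0 to 3.
= 165 + 1100 + 1980 + 960 = 4205.

4205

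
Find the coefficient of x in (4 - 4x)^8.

-524288

The general term is C(8,j)·(4)^j·(-4x)^(8-j); the x^1 term has j = 7.
C(8,7) = 8.
Coefficient = C(8,7) · 4^7 · (-4)^1 = 8 · 16384 · (-4) = -524288.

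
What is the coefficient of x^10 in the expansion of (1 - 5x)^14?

The general term is C(14,j)·(1)^j·(-5x)^(14-j); the x^10 term has j = 4.
C(14,4) = 1001.
Coefficient = C(14,4) · (-5)^10 = 1001 · 9765625 = 9775390625.

9775390625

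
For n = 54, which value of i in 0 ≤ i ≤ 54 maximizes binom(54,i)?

C(54,i) is maximized at i = 54/2 = 27.

27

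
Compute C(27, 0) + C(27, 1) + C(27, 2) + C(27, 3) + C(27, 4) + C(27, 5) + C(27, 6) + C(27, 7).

1 + 27 + 351 + 2925 + 17550 + 80730 + 296010 + 888030 = 1285624.

1285624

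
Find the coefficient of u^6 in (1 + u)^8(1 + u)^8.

(1 + u)^8(1 + u)^8 = (1 + u)^16, so the coefficient of u^6 is C(16,6)·1^6 = 8008·1 = 8008.

8008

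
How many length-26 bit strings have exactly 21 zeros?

65780

Choose the 21 positions: C(26,21) = 65780.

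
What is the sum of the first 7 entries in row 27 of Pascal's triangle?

397594

1 + 27 + 351 + 2925 + 17550 + 80730 + 296010 = 397594.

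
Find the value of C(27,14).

C(27,14) = C(27,13) by symmetry.
C(27,13) = (27·26·25·24·23·22·21·20·19·18·17·16·15) / 13! = 124903451312640000 / 6227020800 = 20058300.

20058300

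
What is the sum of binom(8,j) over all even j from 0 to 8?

128

Even-j terms of row 8 sum to 2^7 = 128.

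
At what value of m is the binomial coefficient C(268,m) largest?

134

C(268,m) is maximized at m = 268/2 = 134.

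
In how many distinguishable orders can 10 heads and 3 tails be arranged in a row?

Choose positions for the heads: C(13,10) = 286.

286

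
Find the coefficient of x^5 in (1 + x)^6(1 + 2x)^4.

1182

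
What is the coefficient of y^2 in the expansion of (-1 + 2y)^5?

-40

The general term is C(5,j)·(-1)^j·(2y)^(5-j); the y^2 term has j = 3.
C(5,3) = 10.
Coefficient = C(5,3) · (-1)^3 · 2^2 = 10 · (-1) · 4 = -40.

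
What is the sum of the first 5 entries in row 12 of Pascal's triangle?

794

1 + 12 + 66 + 220 + 495 = 794.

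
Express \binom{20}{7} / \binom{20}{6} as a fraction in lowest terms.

2

C(n,k+1)/C(n,k) = (n−k)/(k+1) = (20−6)/(6+1) = 14/7 = 2.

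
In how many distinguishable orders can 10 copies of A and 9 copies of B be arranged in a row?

Choose positions for the A's: C(19,10) = 92378.

92378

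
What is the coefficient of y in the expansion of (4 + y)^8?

131072

The general term is C(8,j)·(4)^j·(y)^(8-j); the y^1 term has j = 7.
C(8,7) = 8.
Coefficient = C(8,7) · 4^7 = 8 · 16384 = 131072.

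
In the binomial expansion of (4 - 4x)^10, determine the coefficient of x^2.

The general term is C(10,j)·(4)^j·(-4x)^(10-j); the x^2 term has j = 8.
C(10,8) = 45.
Coefficient = C(10,8) · 4^8 · (-4)^2 = 45 · 65536 · 16 = 47185920.

47185920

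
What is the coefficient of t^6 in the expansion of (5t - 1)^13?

-26812500

The general term is C(13,j)·(5t)^j·(-1)^(13-j); the t^6 term has j = 6.
C(13,6) = 1716.
Coefficient = C(13,6) · 5^6 · (-1)^7 = 1716 · 15625 · (-1) = -26812500.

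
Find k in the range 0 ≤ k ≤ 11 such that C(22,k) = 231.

2

C(22,k) increases on 0 ≤ k ≤ 11. C(22,1) = 22 and C(22,2) = 231, so k = 2.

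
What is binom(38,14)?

9669554100

C(38,14) = (38·37·36·35·34·33·32·31·30·29·28·27·26·25) / 14! = 842975203103953920000 / 87178291200 = 9669554100.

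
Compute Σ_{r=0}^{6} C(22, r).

1 + 22 + 231 + 1540 + 7315 + 26334 + 74613 = 110056.

110056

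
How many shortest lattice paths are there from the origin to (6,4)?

210

Each path is a sequence of 10 steps with 6 rights: C(10,6) = 210.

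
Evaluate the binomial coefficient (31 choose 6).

736281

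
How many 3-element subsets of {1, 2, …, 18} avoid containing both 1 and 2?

800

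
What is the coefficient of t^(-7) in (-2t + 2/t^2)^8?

General term: C(8,j)·(-2t)^j·(2/t^2)^(8-j), with t-exponent 1j − 2(8−j) = 3j − 16.
Set 3j − 16 = -7: j = 3.
C(8,3) = 56; (-2)^3 = -8; 2^5 = 32.
Coefficient = 56 · (-8) · 32 = -14336.

-14336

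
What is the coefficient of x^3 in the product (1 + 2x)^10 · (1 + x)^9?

3384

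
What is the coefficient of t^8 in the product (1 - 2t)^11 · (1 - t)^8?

2485825

Coefficient of t^8 = Σ_{j} C(11,j)·(-2)^j·C(8,8-j)·(-1)^(8-j) for j from 0 to 8.
= 1 + 176 + 6160 + 73920 + 369600 + 827904 + 827904 + 337920 + 42240 = 2485825.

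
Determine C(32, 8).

C(32,8) = (32·31·30·29·28·27·26·25) / 8! = 424097856000 / 40320 = 10518300.

10518300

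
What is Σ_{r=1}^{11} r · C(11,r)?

Differentiating (1+x)^11 and setting x=1: Σ r·C(11,r) = 11·2^10 = 11264.

11264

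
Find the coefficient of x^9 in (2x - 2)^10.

-10240

The general term is C(10,j)·(2x)^j·(-2)^(10-j); the x^9 term has j = 9.
C(10,9) = 10.
Coefficient = C(10,9) · 2^9 · (-2)^1 = 10 · 512 · (-2) = -10240.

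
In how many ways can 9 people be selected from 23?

This is C(23,9) = 817190.

817190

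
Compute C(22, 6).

74613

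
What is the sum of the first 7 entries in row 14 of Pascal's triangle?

6476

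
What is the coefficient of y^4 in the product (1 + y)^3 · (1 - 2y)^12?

Coefficient of y^4 = Σ_{j} C(3,j)·1^j·C(12,4-j)·(-2)^(4-j) for j from 0 to 3.
= 7920 + (-5280) + 792 + (-24) = 3408.

3408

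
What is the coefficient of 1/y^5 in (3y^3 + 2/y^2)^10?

414720

General term: C(10,j)·(3y^3)^j·(2/y^2)^(10-j), with y-exponent 3j − 2(10−j) = 5j − 20.
Set 5j − 20 = -5: j = 3.
C(10,3) = 120; 3^3 = 27; 2^7 = 128.
Coefficient = 120 · 27 · 128 = 414720.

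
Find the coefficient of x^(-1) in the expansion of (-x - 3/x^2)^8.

General term: C(8,j)·(-x)^j·(-3/x^2)^(8-j), with x-exponent 1j − 2(8−j) = 3j − 16.
Set 3j − 16 = -1: j = 5.
C(8,5) = 56; (-1)^5 = -1; (-3)^3 = -27.
Coefficient = 56 · (-1) · (-27) = 1512.

1512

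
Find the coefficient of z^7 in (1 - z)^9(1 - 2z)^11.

Coefficient of z^7 = Σ_{j} C(9,j)·(-1)^j·C(11,7-j)·(-2)^(7-j) for j from 0 to 7.
= (-42240) + (-266112) + (-532224) + (-443520) + (-166320) + (-27720) + (-1848) + (-36) = -1480020.

-1480020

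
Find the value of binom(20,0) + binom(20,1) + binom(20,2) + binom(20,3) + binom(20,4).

1 + 20 + 190 + 1140 + 4845 = 6196.

6196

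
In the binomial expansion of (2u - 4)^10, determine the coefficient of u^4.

The general term is C(10,j)·(2u)^j·(-4)^(10-j); the u^4 term has j = 4.
C(10,4) = 210.
Coefficient = C(10,4) · 2^4 · (-4)^6 = 210 · 16 · 4096 = 13762560.

13762560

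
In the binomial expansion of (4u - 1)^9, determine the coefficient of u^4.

The general term is C(9,j)·(4u)^j·(-1)^(9-j); the u^4 term has j = 4.
C(9,4) = 126.
Coefficient = C(9,4) · 4^4 · (-1)^5 = 126 · 256 · (-1) = -32256.

-32256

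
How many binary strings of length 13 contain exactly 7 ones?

Choose the 7 positions: C(13,7) = 1716.

1716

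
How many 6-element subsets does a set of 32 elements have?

C(32,6) = (32·31·30·29·28·27) / 6! = 652458240 / 720 = 906192.

906192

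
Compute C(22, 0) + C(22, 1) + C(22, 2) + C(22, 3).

1 + 22 + 231 + 1540 = 1794.

1794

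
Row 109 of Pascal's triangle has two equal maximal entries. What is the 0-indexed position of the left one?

For odd n = 109, C(109,k) peaks at k = (n−1)/2 and (n+1)/2; the smaller is 54.

54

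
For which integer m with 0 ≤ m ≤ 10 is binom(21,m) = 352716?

10

C(21,m) increases on 0 ≤ m ≤ 10. C(21,9) = 293930 and C(21,10) = 352716, so m = 10.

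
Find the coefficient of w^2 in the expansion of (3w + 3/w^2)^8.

General term: C(8,j)·(3w)^j·(3/w^2)^(8-j), with w-exponent 1j − 2(8−j) = 3j − 16.
Set 3j − 16 = 2: j = 6.
C(8,6) = 28; 3^6 = 729; 3^2 = 9.
Coefficient = 28 · 729 · 9 = 183708.

183708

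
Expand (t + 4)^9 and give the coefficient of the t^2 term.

The general term is C(9,j)·(t)^j·(4)^(9-j); the t^2 term has j = 2.
C(9,2) = 36.
Coefficient = C(9,2) · 4^7 = 36 · 16384 = 589824.

589824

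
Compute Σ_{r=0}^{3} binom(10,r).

176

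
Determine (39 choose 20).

68923264410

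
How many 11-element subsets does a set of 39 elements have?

1676056044

C(39,11) = (39·38·37·36·35·34·33·32·31·30·29) / 11! = 66902793897139200 / 39916800 = 1676056044.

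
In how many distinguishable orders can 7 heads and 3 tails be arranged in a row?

120

Choose positions for the heads: C(10,7) = 120.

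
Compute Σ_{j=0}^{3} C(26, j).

1 + 26 + 325 + 2600 = 2952.

2952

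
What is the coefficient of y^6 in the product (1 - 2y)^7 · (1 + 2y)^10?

Coefficient of y^6 = Σ_{j} C(7,j)·(-2)^j·C(10,6-j)·2^(6-j) for j from 0 to 6.
= 13440 + (-112896) + 282240 + (-268800) + 100800 + (-13440) + 448 = 1792.

1792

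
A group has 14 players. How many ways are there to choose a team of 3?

This is C(14,3) = 364.

364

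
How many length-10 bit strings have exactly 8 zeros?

45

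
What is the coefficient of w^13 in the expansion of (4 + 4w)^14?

3758096384

The general term is C(14,j)·(4)^j·(4w)^(14-j); the w^13 term has j = 1.
C(14,1) = 14.
Coefficient = C(14,1) · 4^1 · 4^13 = 14 · 4 · 67108864 = 3758096384.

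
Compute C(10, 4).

210

C(10,4) = (10·9·8·7) / 4! = 5040 / 24 = 210.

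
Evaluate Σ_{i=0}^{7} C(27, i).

1285624

1 + 27 + 351 + 2925 + 17550 + 80730 + 296010 + 888030 = 1285624.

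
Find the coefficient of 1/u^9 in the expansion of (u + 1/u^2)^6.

General term: C(6,j)·(u)^j·(1/u^2)^(6-j), with u-exponent 1j − 2(6−j) = 3j − 12.
Set 3j − 12 = -9: j = 1.
C(6,1) = 6; 1^1 = 1; 1^5 = 1.
Coefficient = 6 · 1 · 1 = 6.

6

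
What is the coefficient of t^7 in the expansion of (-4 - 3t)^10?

The general term is C(10,j)·(-4)^j·(-3t)^(10-j); the t^7 term has j = 3.
C(10,3) = 120.
Coefficient = C(10,3) · (-4)^3 · (-3)^7 = 120 · (-64) · (-2187) = 16796160.

16796160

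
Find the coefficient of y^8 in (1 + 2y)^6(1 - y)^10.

1125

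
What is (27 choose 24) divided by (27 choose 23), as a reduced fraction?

1/6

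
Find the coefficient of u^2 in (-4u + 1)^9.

The general term is C(9,j)·(-4u)^j·(1)^(9-j); the u^2 term has j = 2.
C(9,2) = 36.
Coefficient = C(9,2) · (-4)^2 = 36 · 16 = 576.

576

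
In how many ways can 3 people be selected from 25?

This is C(25,3) = 2300.

2300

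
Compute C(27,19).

2220075

C(27,19) = C(27,8) by symmetry.
C(27,8) = (27·26·25·24·23·22·21·20) / 8! = 89513424000 / 40320 = 2220075.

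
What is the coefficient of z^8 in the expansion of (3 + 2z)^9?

6912

The general term is C(9,j)·(3)^j·(2z)^(9-j); the z^8 term has j = 1.
C(9,1) = 9.
Coefficient = C(9,1) · 3^1 · 2^8 = 9 · 3 · 256 = 6912.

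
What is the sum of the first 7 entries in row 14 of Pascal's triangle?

1 + 14 + 91 + 364 + 1001 + 2002 + 3003 = 6476.

6476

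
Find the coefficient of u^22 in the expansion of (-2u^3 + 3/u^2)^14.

83026944

General term: C(14,j)·(-2u^3)^j·(3/u^2)^(14-j), with u-exponent 3j − 2(14−j) = 5j − 28.
Set 5j − 28 = 22: j = 10.
C(14,10) = 1001; (-2)^10 = 1024; 3^4 = 81.
Coefficient = 1001 · 1024 · 81 = 83026944.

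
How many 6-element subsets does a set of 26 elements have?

230230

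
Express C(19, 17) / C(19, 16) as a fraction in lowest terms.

C(n,k+1)/C(n,k) = (n−k)/(k+1) = (19−16)/(16+1) = 3/17.

3/17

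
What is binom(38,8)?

48903492

C(38,8) = (38·37·36·35·34·33·32·31) / 8! = 1971788797440 / 40320 = 48903492.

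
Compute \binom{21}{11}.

C(21,11) = C(21,10) by symmetry.
C(21,10) = (21·20·19·18·17·16·15·14·13·12) / 10! = 1279935820800 / 3628800 = 352716.

352716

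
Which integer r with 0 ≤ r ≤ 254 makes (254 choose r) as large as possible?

C(254,r) is maximized at r = 254/2 = 127.

127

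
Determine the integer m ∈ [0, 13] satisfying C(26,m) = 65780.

C(26,m) increases on 0 ≤ m ≤ 13. C(26,4) = 14950 and C(26,5) = 65780, so m = 5.

5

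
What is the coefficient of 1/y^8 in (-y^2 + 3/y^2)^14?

General term: C(14,j)·(-y^2)^j·(3/y^2)^(14-j), with y-exponent 2j − 2(14−j) = 4j − 28.
Set 4j − 28 = -8: j = 5.
C(14,5) = 2002; (-1)^5 = -1; 3^9 = 19683.
Coefficient = 2002 · (-1) · 19683 = -39405366.

-39405366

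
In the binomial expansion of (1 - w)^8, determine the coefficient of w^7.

-8

The general term is C(8,j)·(1)^j·(-w)^(8-j); the w^7 term has j = 1.
C(8,1) = 8.
Coefficient = C(8,1) · (-1)^7 = 8 · (-1) = -8.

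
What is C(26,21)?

C(26,21) = C(26,5) by symmetry.
C(26,5) = (26·25·24·23·22) / 5! = 7893600 / 120 = 65780.

65780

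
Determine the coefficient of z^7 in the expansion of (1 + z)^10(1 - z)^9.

-84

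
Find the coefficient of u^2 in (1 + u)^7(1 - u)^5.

Coefficient of u^2 = Σ_{j} C(7,j)·1^j·C(5,2-j)·(-1)^(2-j) for j from 0 to 2.
= 10 + (-35) + 21 = -4.

-4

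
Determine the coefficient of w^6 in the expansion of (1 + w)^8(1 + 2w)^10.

Coefficient of w^6 = Σ_{j} C(8,j)·1^j·C(10,6-j)·2^(6-j) for j from 0 to 6.
= 13440 + 64512 + 94080 + 53760 + 12600 + 1120 + 28 = 239540.

239540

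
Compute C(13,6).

C(13,6) = (13·12·11·10·9·8) / 6! = 1235520 / 720 = 1716.

1716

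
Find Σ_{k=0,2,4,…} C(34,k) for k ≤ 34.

Even-k terms of row 34 sum to 2^33 = 8589934592.

8589934592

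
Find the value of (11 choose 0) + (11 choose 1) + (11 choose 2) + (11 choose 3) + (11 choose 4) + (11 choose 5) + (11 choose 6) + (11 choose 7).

1816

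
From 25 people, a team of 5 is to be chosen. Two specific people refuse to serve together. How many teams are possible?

All 5-subsets: C(25,5) = 53130. Those containing both fixed elements: C(23,3) = 1771.
53130 − 1771 = 51359.

51359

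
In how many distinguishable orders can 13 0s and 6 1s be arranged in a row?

Choose positions for the 0s: C(19,13) = 27132.

27132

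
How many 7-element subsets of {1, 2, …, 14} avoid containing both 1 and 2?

All 7-subsets: C(14,7) = 3432. Those containing both fixed elements: C(12,5) = 792.
3432 − 792 = 2640.

2640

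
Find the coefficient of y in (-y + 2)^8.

-1024

The general term is C(8,j)·(-y)^j·(2)^(8-j); the y^1 term has j = 1.
C(8,1) = 8.
Coefficient = C(8,1) · (-1)^1 · 2^7 = 8 · (-1) · 128 = -1024.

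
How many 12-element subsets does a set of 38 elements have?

2707475148

C(38,12) = (38·37·36·35·34·33·32·31·30·29·28·27) / 12! = 1296884927852236800 / 479001600 = 2707475148.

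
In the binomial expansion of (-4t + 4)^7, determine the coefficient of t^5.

The general term is C(7,j)·(-4t)^j·(4)^(7-j); the t^5 term has j = 5.
C(7,5) = 21.
Coefficient = C(7,5) · (-4)^5 · 4^2 = 21 · (-1024) · 16 = -344064.

-344064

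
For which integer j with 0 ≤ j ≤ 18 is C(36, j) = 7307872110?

C(36,j) increases on 0 ≤ j ≤ 18. C(36,15) = 5567902560 and C(36,16) = 7307872110, so j = 16.

16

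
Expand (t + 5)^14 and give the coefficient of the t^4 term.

9775390625

The general term is C(14,j)·(t)^j·(5)^(14-j); the t^4 term has j = 4.
C(14,4) = 1001.
Coefficient = C(14,4) · 5^10 = 1001 · 9765625 = 9775390625.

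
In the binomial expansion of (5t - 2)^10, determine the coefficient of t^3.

The general term is C(10,j)·(5t)^j·(-2)^(10-j); the t^3 term has j = 3.
C(10,3) = 120.
Coefficient = C(10,3) · 5^3 · (-2)^7 = 120 · 125 · (-128) = -1920000.

-1920000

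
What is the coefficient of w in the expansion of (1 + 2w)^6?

The general term is C(6,j)·(1)^j·(2w)^(6-j); the w^1 term has j = 5.
C(6,5) = 6.
Coefficient = C(6,5) · 2^1 = 6 · 2 = 12.

12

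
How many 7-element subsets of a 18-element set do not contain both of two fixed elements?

27456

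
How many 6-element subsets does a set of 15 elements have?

C(15,6) = (15·14·13·12·11·10) / 6! = 3603600 / 720 = 5005.

5005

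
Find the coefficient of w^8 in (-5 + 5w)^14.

18328857421875

The general term is C(14,j)·(-5)^j·(5w)^(14-j); the w^8 term has j = 6.
C(14,6) = 3003.
Coefficient = C(14,6) · (-5)^6 · 5^8 = 3003 · 15625 · 390625 = 18328857421875.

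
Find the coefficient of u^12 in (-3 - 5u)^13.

The general term is C(13,j)·(-3)^j·(-5u)^(13-j); the u^12 term has j = 1.
C(13,1) = 13.
Coefficient = C(13,1) · (-3)^1 · (-5)^12 = 13 · (-3) · 244140625 = -9521484375.

-9521484375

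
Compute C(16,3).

C(16,3) = (16·15·14) / 3! = 3360 / 6 = 560.

560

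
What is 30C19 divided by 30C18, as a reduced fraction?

C(n,k+1)/C(n,k) = (n−k)/(k+1) = (30−18)/(18+1) = 12/19.

12/19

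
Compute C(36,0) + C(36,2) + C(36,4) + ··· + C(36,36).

34359738368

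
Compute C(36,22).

3796297200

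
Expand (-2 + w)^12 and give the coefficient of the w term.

-24576

The general term is C(12,j)·(-2)^j·(w)^(12-j); the w^1 term has j = 11.
C(12,11) = 12.
Coefficient = C(12,11) · (-2)^11 = 12 · (-2048) = -24576.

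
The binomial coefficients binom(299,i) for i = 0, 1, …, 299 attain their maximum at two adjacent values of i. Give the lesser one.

For odd n = 299, C(299,i) peaks at i = (n−1)/2 and (n+1)/2; the lesser is 149.

149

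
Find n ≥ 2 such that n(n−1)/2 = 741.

n(n−1)/2 = 741 ⇒ n(n−1) = 1482. Since 39·38 = 1482, n = 39.

39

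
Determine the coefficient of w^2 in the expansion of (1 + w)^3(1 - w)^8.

7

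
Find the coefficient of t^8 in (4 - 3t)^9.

236196

The general term is C(9,j)·(4)^j·(-3t)^(9-j); the t^8 term has j = 1.
C(9,1) = 9.
Coefficient = C(9,1) · 4^1 · (-3)^8 = 9 · 4 · 6561 = 236196.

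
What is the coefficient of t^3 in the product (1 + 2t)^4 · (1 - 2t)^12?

Coefficient of t^3 = Σ_{j} C(4,j)·2^j·C(12,3-j)·(-2)^(3-j) for j from 0 to 3.
= (-1760) + 2112 + (-576) + 32 = -192.

-192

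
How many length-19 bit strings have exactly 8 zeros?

Choose the 8 positions: C(19,8) = 75582.

75582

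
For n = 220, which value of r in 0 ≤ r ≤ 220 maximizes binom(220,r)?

110

C(220,r) is maximized at r = 220/2 = 110.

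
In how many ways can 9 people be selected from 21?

This is C(21,9) = 293930.

293930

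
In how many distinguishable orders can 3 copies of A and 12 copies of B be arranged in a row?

Choose positions for the A's: C(15,3) = 455.

455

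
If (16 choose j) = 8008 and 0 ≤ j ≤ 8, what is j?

6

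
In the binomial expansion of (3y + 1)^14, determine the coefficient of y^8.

19702683

The general term is C(14,j)·(3y)^j·(1)^(14-j); the y^8 term has j = 8.
C(14,8) = 3003.
Coefficient = C(14,8) · 3^8 = 3003 · 6561 = 19702683.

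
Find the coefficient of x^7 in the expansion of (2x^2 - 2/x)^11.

General term: C(11,j)·(2x^2)^j·(-2/x)^(11-j), with x-exponent 2j − 1(11−j) = 3j − 11.
Set 3j − 11 = 7: j = 6.
C(11,6) = 462; 2^6 = 64; (-2)^5 = -32.
Coefficient = 462 · 64 · (-32) = -946176.

-946176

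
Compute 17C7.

19448

C(17,7) = (17·16·15·14·13·12·11) / 7! = 98017920 / 5040 = 19448.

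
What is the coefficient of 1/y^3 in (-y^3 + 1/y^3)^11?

General term: C(11,j)·(-y^3)^j·(1/y^3)^(11-j), with y-exponent 3j − 3(11−j) = 6j − 33.
Set 6j − 33 = -3: j = 5.
C(11,5) = 462; (-1)^5 = -1; 1^6 = 1.
Coefficient = 462 · (-1) · 1 = -462.

-462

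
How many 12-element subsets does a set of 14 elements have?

C(14,12) = C(14,2) by symmetry.
C(14,2) = (14·13) / 2! = 182 / 2 = 91.

91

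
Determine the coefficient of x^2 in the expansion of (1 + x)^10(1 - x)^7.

Coefficient of x^2 = Σ_{j} C(10,j)·1^j·C(7,2-j)·(-1)^(2-j) for j from 0 to 2.
= 21 + (-70) + 45 = -4.

-4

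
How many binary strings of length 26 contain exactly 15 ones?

7726160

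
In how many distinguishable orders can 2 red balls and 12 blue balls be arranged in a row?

91

Choose positions for the red balls: C(14,2) = 91.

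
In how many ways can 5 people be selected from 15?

This is C(15,5) = 3003.

3003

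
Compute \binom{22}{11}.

705432

C(22,11) = (22·21·20·19·18·17·16·15·14·13·12) / 11! = 28158588057600 / 39916800 = 705432.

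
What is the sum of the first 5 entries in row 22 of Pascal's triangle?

1 + 22 + 231 + 1540 + 7315 = 9109.

9109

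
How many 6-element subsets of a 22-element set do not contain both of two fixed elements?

All 6-subsets: C(22,6) = 74613. Those containing both fixed elements: C(20,4) = 4845.
74613 − 4845 = 69768.

69768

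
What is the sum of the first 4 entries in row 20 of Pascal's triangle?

1351

1 + 20 + 190 + 1140 = 1351.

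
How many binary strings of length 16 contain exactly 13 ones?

Choose the 13 positions: C(16,13) = 560.

560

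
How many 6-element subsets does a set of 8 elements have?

C(8,6) = C(8,2) by symmetry.
C(8,2) = (8·7) / 2! = 56 / 2 = 28.

28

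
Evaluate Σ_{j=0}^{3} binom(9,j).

1 + 9 + 36 + 84 = 130.

130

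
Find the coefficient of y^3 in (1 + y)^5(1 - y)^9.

16

Coefficient of y^3 = Σ_{j} C(5,j)·1^j·C(9,3-j)·(-1)^(3-j) for j from 0 to 3.
= (-84) + 180 + (-90) + 10 = 16.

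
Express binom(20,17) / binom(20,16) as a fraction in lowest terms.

4/17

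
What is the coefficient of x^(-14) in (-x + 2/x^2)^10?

11520

General term: C(10,j)·(-x)^j·(2/x^2)^(10-j), with x-exponent 1j − 2(10−j) = 3j − 20.
Set 3j − 20 = -14: j = 2.
C(10,2) = 45; (-1)^2 = 1; 2^8 = 256.
Coefficient = 45 · 1 · 256 = 11520.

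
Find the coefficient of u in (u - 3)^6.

-1458

The general term is C(6,j)·(u)^j·(-3)^(6-j); the u^1 term has j = 1.
C(6,1) = 6.
Coefficient = C(6,1) · (-3)^5 = 6 · (-243) = -1458.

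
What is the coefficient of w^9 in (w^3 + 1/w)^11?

462

General term: C(11,j)·(w^3)^j·(1/w)^(11-j), with w-exponent 3j − 1(11−j) = 4j − 11.
Set 4j − 11 = 9: j = 5.
C(11,5) = 462; 1^5 = 1; 1^6 = 1.
Coefficient = 462 · 1 · 1 = 462.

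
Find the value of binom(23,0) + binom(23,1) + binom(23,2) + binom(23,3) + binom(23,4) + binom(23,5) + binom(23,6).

1 + 23 + 253 + 1771 + 8855 + 33649 + 100947 = 145499.

145499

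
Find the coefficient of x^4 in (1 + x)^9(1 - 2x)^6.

Coefficient of x^4 = Σ_{j} C(9,j)·1^j·C(6,4-j)·(-2)^(4-j) for j from 0 to 4.
= 240 + (-1440) + 2160 + (-1008) + 126 = 78.

78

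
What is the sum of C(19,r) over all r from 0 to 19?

524288

Setting x = 1 in (1+x)^19 gives Σ C(19,r) = 2^19 = 524288.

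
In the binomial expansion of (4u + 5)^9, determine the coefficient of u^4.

100800000

The general term is C(9,j)·(4u)^j·(5)^(9-j); the u^4 term has j = 4.
C(9,4) = 126.
Coefficient = C(9,4) · 4^4 · 5^5 = 126 · 256 · 3125 = 100800000.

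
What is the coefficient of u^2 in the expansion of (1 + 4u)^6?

The general term is C(6,j)·(1)^j·(4u)^(6-j); the u^2 term has j = 4.
C(6,4) = 15.
Coefficient = C(6,4) · 4^2 = 15 · 16 = 240.

240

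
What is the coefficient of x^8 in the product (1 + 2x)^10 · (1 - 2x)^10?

53760

Coefficient of x^8 = Σ_{j} C(10,j)·2^j·C(10,8-j)·(-2)^(8-j) for j from 0 to 8.
= 11520 + (-307200) + 2419200 + (-7741440) + 11289600 + (-7741440) + 2419200 + (-307200) + 11520 = 53760.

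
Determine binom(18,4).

C(18,4) = (18·17·16·15) / 4! = 73440 / 24 = 3060.

3060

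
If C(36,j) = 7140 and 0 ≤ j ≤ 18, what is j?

3

C(36,j) increases on 0 ≤ j ≤ 18. C(36,2) = 630 and C(36,3) = 7140, so j = 3.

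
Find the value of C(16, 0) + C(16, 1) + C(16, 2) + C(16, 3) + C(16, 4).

2517

1 + 16 + 120 + 560 + 1820 = 2517.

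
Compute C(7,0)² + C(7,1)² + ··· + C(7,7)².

3432

Σ C(7,j)² is the coefficient of x^7 in (1+x)^7(1+x)^7 = (1+x)^14, i.e. C(14,7) = 3432.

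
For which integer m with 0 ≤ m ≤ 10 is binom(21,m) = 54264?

6

C(21,m) increases on 0 ≤ m ≤ 10. C(21,5) = 20349 and C(21,6) = 54264, so m = 6.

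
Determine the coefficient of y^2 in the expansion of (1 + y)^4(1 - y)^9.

6

Coefficient of y^2 = Σ_{j} C(4,j)·1^j·C(9,2-j)·(-1)^(2-j) for j from 0 to 2.
= 36 + (-36) + 6 = 6.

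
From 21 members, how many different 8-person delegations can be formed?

This is C(21,8) = 203490.

203490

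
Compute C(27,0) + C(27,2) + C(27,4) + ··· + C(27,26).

Even-j terms of row 27 sum to 2^26 = 67108864.

67108864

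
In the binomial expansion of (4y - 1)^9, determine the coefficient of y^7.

589824

The general term is C(9,j)·(4y)^j·(-1)^(9-j); the y^7 term has j = 7.
C(9,7) = 36.
Coefficient = C(9,7) · 4^7 = 36 · 16384 = 589824.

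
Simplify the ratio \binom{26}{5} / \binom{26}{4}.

C(n,k+1)/C(n,k) = (n−k)/(k+1) = (26−4)/(4+1) = 22/5.

22/5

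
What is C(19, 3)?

969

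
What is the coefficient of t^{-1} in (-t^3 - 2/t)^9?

-4608

General term: C(9,j)·(-t^3)^j·(-2/t)^(9-j), with t-exponent 3j − 1(9−j) = 4j − 9.
Set 4j − 9 = -1: j = 2.
C(9,2) = 36; (-1)^2 = 1; (-2)^7 = -128.
Coefficient = 36 · 1 · (-128) = -4608.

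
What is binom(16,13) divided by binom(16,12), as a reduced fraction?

4/13

C(n,k+1)/C(n,k) = (n−k)/(k+1) = (16−12)/(12+1) = 4/13.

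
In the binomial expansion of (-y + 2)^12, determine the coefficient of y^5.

-101376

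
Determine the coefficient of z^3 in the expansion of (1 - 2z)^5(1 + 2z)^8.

-112

Coefficient of z^3 = Σ_{j} C(5,j)·(-2)^j·C(8,3-j)·2^(3-j) for j from 0 to 3.
= 448 + (-1120) + 640 + (-80) = -112.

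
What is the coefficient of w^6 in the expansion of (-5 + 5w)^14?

18328857421875

The general term is C(14,j)·(-5)^j·(5w)^(14-j); the w^6 term has j = 8.
C(14,8) = 3003.
Coefficient = C(14,8) · (-5)^8 · 5^6 = 3003 · 390625 · 15625 = 18328857421875.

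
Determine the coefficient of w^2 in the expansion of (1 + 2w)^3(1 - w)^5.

-8

Coefficient of w^2 = Σ_{j} C(3,j)·2^j·C(5,2-j)·(-1)^(2-j) for j from 0 to 2.
= 10 + (-30) + 12 = -8.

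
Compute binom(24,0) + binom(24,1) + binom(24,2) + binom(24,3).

1 + 24 + 276 + 2024 = 2325.

2325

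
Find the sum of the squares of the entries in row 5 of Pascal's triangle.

252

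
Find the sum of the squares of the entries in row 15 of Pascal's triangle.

155117520

By Vandermonde's identity, Σ C(15,j)² = C(30,15) = 155117520.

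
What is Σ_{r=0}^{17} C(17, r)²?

2333606220

Σ C(17,r)² is the coefficient of x^17 in (1+x)^17(1+x)^17 = (1+x)^34, i.e. C(34,17) = 2333606220.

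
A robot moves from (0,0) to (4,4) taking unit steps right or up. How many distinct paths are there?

70

Each path is a sequence of 8 steps with 4 rights: C(8,4) = 70.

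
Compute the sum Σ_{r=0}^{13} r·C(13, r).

53248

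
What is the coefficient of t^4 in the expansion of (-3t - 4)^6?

19440

The general term is C(6,j)·(-3t)^j·(-4)^(6-j); the t^4 term has j = 4.
C(6,4) = 15.
Coefficient = C(6,4) · (-3)^4 · (-4)^2 = 15 · 81 · 16 = 19440.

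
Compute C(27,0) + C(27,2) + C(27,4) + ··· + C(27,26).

Even-r terms of row 27 sum to 2^26 = 67108864.

67108864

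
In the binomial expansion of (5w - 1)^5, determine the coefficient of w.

The general term is C(5,j)·(5w)^j·(-1)^(5-j); the w^1 term has j = 1.
C(5,1) = 5.
Coefficient = C(5,1) · 5^1 = 5 · 5 = 25.

25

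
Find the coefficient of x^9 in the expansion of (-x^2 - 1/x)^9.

General term: C(9,j)·(-x^2)^j·(-1/x)^(9-j), with x-exponent 2j − 1(9−j) = 3j − 9.
Set 3j − 9 = 9: j = 6.
C(9,6) = 84; (-1)^6 = 1; (-1)^3 = -1.
Coefficient = 84 · 1 · (-1) = -84.

-84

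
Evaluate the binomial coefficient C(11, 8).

165

C(11,8) = C(11,3) by symmetry.
C(11,3) = (11·10·9) / 3! = 990 / 6 = 165.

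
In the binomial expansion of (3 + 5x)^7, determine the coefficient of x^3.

354375

The general term is C(7,j)·(3)^j·(5x)^(7-j); the x^3 term has j = 4.
C(7,4) = 35.
Coefficient = C(7,4) · 3^4 · 5^3 = 35 · 81 · 125 = 354375.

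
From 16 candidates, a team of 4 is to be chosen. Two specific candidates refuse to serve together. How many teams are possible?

1729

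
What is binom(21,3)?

1330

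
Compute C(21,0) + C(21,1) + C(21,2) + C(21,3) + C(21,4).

7547

1 + 21 + 210 + 1330 + 5985 = 7547.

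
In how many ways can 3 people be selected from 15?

This is C(15,3) = 455.

455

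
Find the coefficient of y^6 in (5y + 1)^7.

The general term is C(7,j)·(5y)^j·(1)^(7-j); the y^6 term has j = 6.
C(7,6) = 7.
Coefficient = C(7,6) · 5^6 = 7 · 15625 = 109375.

109375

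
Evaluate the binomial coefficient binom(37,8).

C(37,8) = (37·36·35·34·33·32·31·30) / 8! = 1556675366400 / 40320 = 38608020.

38608020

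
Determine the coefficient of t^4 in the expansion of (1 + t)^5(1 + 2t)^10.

Coefficient of t^4 = Σ_{j} C(5,j)·1^j·C(10,4-j)·2^(4-j) for j from 0 to 4.
= 3360 + 4800 + 1800 + 200 + 5 = 10165.

10165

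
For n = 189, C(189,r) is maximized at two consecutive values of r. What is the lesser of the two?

For odd n = 189, C(189,r) peaks at r = (n−1)/2 and (n+1)/2; the lesser is 94.

94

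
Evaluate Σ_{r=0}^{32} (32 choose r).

The entries of row 32 sum to 2^32 = 4294967296.

4294967296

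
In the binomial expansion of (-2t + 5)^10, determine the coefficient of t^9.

The general term is C(10,j)·(-2t)^j·(5)^(10-j); the t^9 term has j = 9.
C(10,9) = 10.
Coefficient = C(10,9) · (-2)^9 · 5^1 = 10 · (-512) · 5 = -25600.

-25600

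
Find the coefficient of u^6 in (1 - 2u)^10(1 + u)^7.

Coefficient of u^6 = Σ_{j} C(10,j)·(-2)^j·C(7,6-j)·1^(6-j) for j from 0 to 6.
= 7 + (-420) + 6300 + (-33600) + 70560 + (-56448) + 13440 = -161.

-161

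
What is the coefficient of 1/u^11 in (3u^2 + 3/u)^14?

66961566

General term: C(14,j)·(3u^2)^j·(3/u)^(14-j), with u-exponent 2j − 1(14−j) = 3j − 14.
Set 3j − 14 = -11: j = 1.
C(14,1) = 14; 3^1 = 3; 3^13 = 1594323.
Coefficient = 14 · 3 · 1594323 = 66961566.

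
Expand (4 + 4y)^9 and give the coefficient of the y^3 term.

The general term is C(9,j)·(4)^j·(4y)^(9-j); the y^3 term has j = 6.
C(9,6) = 84.
Coefficient = C(9,6) · 4^6 · 4^3 = 84 · 4096 · 64 = 22020096.

22020096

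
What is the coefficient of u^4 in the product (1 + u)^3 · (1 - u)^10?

Coefficient of u^4 = Σ_{j} C(3,j)·1^j·C(10,4-j)·(-1)^(4-j) for j from 0 to 3.
= 210 + (-360) + 135 + (-10) = -25.

-25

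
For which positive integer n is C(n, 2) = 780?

40

n(n−1)/2 = 780 ⇒ n(n−1) = 1560. Since 40·39 = 1560, n = 40.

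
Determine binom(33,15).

1037158320

C(33,15) = (33·32·31·30·29·28·27·26·25·24·23·22·21·20·19) / 15! = 1356265350621941760000 / 1307674368000 = 1037158320.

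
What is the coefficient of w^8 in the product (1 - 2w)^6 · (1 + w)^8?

465

Coefficient of w^8 = Σ_{j} C(6,j)·(-2)^j·C(8,8-j)·1^(8-j) for j from 0 to 6.
= 1 + (-96) + 1680 + (-8960) + 16800 + (-10752) + 1792 = 465.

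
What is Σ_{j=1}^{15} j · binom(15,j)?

Since j·C(15,j) = 15·C(14,j−1), the sum is 15·2^14 = 15·16384 = 245760.

245760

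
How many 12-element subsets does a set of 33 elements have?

354817320

C(33,12) = (33·32·31·30·29·28·27·26·25·24·23·22) / 12! = 169958063987712000 / 479001600 = 354817320.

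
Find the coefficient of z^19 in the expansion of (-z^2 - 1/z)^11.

-11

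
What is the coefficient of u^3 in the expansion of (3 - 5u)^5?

The general term is C(5,j)·(3)^j·(-5u)^(5-j); the u^3 term has j = 2.
C(5,2) = 10.
Coefficient = C(5,2) · 3^2 · (-5)^3 = 10 · 9 · (-125) = -11250.

-11250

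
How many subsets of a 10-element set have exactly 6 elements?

Choose the 6 positions: C(10,6) = 210.

210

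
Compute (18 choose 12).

18564

C(18,12) = C(18,6) by symmetry.
C(18,6) = (18·17·16·15·14·13) / 6! = 13366080 / 720 = 18564.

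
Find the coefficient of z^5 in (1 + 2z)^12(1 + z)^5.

85305

Coefficient of z^5 = Σ_{j} C(12,j)·2^j·C(5,5-j)·1^(5-j) for j from 0 to 5.
= 1 + 120 + 2640 + 17600 + 39600 + 25344 = 85305.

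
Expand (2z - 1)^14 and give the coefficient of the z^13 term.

-114688

The general term is C(14,j)·(2z)^j·(-1)^(14-j); the z^13 term has j = 13.
C(14,13) = 14.
Coefficient = C(14,13) · 2^13 · (-1)^1 = 14 · 8192 · (-1) = -114688.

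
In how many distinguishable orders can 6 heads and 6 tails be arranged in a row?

924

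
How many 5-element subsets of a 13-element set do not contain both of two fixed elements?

1122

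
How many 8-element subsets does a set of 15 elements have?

6435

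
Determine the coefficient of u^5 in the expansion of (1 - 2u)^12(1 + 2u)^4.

Coefficient of u^5 = Σ_{j} C(12,j)·(-2)^j·C(4,5-j)·2^(5-j) for j from 1 to 5.
= (-384) + 8448 + (-42240) + 63360 + (-25344) = 3840.

3840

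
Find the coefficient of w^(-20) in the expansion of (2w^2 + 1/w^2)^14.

General term: C(14,j)·(2w^2)^j·(1/w^2)^(14-j), with w-exponent 2j − 2(14−j) = 4j − 28.
Set 4j − 28 = -20: j = 2.
C(14,2) = 91; 2^2 = 4; 1^12 = 1.
Coefficient = 91 · 4 · 1 = 364.

364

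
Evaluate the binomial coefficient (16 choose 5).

C(16,5) = (16·15·14·13·12) / 5! = 524160 / 120 = 4368.

4368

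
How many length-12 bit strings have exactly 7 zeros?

792

Choose the 7 positions: C(12,7) = 792.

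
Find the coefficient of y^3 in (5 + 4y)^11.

4125000000

The general term is C(11,j)·(5)^j·(4y)^(11-j); the y^3 term has j = 8.
C(11,8) = 165.
Coefficient = C(11,8) · 5^8 · 4^3 = 165 · 390625 · 64 = 4125000000.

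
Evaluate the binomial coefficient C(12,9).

220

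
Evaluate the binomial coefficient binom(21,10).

352716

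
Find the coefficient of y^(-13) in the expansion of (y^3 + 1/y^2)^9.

General term: C(9,j)·(y^3)^j·(1/y^2)^(9-j), with y-exponent 3j − 2(9−j) = 5j − 18.
Set 5j − 18 = -13: j = 1.
C(9,1) = 9; 1^1 = 1; 1^8 = 1.
Coefficient = 9 · 1 · 1 = 9.

9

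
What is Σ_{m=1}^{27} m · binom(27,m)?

1811939328

Since m·C(27,m) = 27·C(26,m−1), the sum is 27·2^26 = 27·67108864 = 1811939328.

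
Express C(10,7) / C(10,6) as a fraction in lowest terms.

C(n,k+1)/C(n,k) = (n−k)/(k+1) = (10−6)/(6+1) = 4/7.

4/7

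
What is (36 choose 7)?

8347680

C(36,7) = (36·35·34·33·32·31·30) / 7! = 42072307200 / 5040 = 8347680.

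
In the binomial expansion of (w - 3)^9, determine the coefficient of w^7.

The general term is C(9,j)·(w)^j·(-3)^(9-j); the w^7 term has j = 7.
C(9,7) = 36.
Coefficient = C(9,7) · (-3)^2 = 36 · 9 = 324.

324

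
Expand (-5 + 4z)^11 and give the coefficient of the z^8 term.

-1351680000

The general term is C(11,j)·(-5)^j·(4z)^(11-j); the z^8 term has j = 3.
C(11,3) = 165.
Coefficient = C(11,3) · (-5)^3 · 4^8 = 165 · (-125) · 65536 = -1351680000.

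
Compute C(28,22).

C(28,22) = C(28,6) by symmetry.
C(28,6) = (28·27·26·25·24·23) / 6! = 271252800 / 720 = 376740.

376740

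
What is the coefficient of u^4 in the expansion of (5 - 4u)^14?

The general term is C(14,j)·(5)^j·(-4u)^(14-j); the u^4 term has j = 10.
C(14,10) = 1001.
Coefficient = C(14,10) · 5^10 · (-4)^4 = 1001 · 9765625 · 256 = 2502500000000.

2502500000000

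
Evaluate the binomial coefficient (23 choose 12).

C(23,12) = C(23,11) by symmetry.
C(23,11) = (23·22·21·20·19·18·17·16·15·14·13) / 11! = 53970627110400 / 39916800 = 1352078.

1352078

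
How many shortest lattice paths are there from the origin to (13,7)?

Each path is a sequence of 20 steps with 13 rights: C(20,13) = 77520.

77520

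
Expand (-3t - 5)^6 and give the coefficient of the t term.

56250

The general term is C(6,j)·(-3t)^j·(-5)^(6-j); the t^1 term has j = 1.
C(6,1) = 6.
Coefficient = C(6,1) · (-3)^1 · (-5)^5 = 6 · (-3) · (-3125) = 56250.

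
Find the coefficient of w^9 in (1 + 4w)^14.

524812288

The general term is C(14,j)·(1)^j·(4w)^(14-j); the w^9 term has j = 5.
C(14,5) = 2002.
Coefficient = C(14,5) · 4^9 = 2002 · 262144 = 524812288.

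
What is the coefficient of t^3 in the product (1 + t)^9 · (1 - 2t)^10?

Coefficient of t^3 = Σ_{j} C(9,j)·1^j·C(10,3-j)·(-2)^(3-j) for j from 0 to 3.
= (-960) + 1620 + (-720) + 84 = 24.

24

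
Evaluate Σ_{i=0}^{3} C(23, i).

1 + 23 + 253 + 1771 = 2048.

2048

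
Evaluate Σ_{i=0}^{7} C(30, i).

2804012

1 + 30 + 435 + 4060 + 27405 + 142506 + 593775 + 2035800 = 2804012.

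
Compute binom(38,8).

48903492

C(38,8) = (38·37·36·35·34·33·32·31) / 8! = 1971788797440 / 40320 = 48903492.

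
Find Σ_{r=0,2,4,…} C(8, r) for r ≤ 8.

128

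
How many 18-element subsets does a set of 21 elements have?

C(21,18) = C(21,3) by symmetry.
C(21,3) = (21·20·19) / 3! = 7980 / 6 = 1330.

1330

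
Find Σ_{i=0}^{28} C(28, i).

Setting x = 1 in (1+x)^28 gives Σ C(28,i) = 2^28 = 268435456.

268435456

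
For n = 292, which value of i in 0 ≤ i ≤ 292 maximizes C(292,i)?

146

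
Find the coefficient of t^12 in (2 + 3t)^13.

The general term is C(13,j)·(2)^j·(3t)^(13-j); the t^12 term has j = 1.
C(13,1) = 13.
Coefficient = C(13,1) · 2^1 · 3^12 = 13 · 2 · 531441 = 13817466.

13817466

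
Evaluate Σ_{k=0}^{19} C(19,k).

524288

Setting x = 1 in (1+x)^19 gives Σ C(19,k) = 2^19 = 524288.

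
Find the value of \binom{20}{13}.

77520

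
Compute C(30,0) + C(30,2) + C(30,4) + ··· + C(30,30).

536870912

Even-j terms of row 30 sum to 2^29 = 536870912.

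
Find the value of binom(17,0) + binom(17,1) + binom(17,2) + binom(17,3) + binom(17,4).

1 + 17 + 136 + 680 + 2380 = 3214.

3214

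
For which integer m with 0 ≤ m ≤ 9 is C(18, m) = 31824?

7

C(18,m) increases on 0 ≤ m ≤ 9. C(18,6) = 18564 and C(18,7) = 31824, so m = 7.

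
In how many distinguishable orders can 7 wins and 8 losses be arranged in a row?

Choose positions for the wins: C(15,7) = 6435.

6435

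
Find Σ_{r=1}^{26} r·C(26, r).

872415232

Differentiating (1+x)^26 and setting x=1: Σ r·C(26,r) = 26·2^25 = 872415232.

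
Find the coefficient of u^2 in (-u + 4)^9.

589824

The general term is C(9,j)·(-u)^j·(4)^(9-j); the u^2 term has j = 2.
C(9,2) = 36.
Coefficient = C(9,2) · 4^7 = 36 · 16384 = 589824.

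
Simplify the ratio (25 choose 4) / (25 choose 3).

11/2

C(n,k+1)/C(n,k) = (n−k)/(k+1) = (25−3)/(3+1) = 22/4 = 11/2.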